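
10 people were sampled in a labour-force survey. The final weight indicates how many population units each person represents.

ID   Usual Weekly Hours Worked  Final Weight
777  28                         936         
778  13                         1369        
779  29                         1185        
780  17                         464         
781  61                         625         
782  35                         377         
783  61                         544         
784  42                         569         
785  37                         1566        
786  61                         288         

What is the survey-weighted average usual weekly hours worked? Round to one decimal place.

Weighted sum = 28×936 + 13×1369 + 29×1185 + 17×464 + 61×625 + 35×377 + 61×544 + 42×569 + 37×1566 + 61×288
  = 270170
Sum of weights = 936 + 1369 + 1185 + 464 + 625 + 377 + 544 + 569 + 1566 + 288 = 7923
Weighted mean = 270170 / 7923 = 34.099457

34.1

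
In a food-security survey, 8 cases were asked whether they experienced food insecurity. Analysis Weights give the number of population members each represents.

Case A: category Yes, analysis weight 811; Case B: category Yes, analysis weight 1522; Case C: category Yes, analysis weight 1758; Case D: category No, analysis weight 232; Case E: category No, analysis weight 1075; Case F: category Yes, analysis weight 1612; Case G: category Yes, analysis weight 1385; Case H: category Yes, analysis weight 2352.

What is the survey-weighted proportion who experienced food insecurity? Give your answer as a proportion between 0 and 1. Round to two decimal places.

0.88

Sum of weights for 'Yes' = 811 + 1522 + 1758 + 1612 + 1385 + 2352 = 9440
Total weight = 811 + 1522 + 1758 + 232 + 1075 + 1612 + 1385 + 2352 = 10747
Weighted proportion = 9440 / 10747 = 0.87838467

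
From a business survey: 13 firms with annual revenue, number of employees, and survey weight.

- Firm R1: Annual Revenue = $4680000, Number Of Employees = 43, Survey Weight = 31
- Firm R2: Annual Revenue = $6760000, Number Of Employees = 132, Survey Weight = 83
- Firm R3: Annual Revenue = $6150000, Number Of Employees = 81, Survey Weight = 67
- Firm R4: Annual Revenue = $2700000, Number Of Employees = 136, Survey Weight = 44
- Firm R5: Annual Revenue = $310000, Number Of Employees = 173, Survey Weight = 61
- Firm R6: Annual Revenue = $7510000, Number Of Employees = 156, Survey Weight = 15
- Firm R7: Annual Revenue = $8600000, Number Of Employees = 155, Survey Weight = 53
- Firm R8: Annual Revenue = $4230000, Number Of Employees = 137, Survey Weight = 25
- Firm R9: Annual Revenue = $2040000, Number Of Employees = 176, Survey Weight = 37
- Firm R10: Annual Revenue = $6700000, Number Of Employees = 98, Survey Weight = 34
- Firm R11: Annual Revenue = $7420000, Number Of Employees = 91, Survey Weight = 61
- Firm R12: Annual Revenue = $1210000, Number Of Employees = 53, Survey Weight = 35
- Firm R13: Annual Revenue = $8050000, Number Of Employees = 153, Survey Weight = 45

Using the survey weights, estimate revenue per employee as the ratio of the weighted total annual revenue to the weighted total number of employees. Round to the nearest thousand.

43000

Σ wᵢ·y = 3090620000
Σ wᵢ·x = 72368
Ratio = 3090620000 / 72368 = 42706.998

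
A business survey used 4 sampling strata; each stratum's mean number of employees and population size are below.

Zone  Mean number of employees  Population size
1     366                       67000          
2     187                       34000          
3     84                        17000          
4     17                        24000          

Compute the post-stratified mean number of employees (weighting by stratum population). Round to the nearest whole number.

Σ Nₕ·x̄ₕ = 32716000
Σ Nₕ = 67000 + 34000 + 17000 + 24000 = 142000
Overall mean = 32716000 / 142000 = 230.39437

230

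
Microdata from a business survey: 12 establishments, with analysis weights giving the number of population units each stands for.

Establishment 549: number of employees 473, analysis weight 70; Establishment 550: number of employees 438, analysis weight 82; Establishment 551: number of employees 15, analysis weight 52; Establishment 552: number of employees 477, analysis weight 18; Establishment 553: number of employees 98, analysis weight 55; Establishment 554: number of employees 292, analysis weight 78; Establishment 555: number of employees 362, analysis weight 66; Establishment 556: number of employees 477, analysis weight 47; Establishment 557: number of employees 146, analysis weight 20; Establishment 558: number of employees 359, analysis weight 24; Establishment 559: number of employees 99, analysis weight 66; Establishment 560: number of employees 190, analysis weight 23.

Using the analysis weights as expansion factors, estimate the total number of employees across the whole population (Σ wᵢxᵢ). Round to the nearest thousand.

Weighted total = 473×70 + 438×82 + 15×52 + 477×18 + 98×55 + 292×78 + 362×66 + 477×47 + 146×20 + 359×24 + 99×66 + 190×23
  = 175309

175000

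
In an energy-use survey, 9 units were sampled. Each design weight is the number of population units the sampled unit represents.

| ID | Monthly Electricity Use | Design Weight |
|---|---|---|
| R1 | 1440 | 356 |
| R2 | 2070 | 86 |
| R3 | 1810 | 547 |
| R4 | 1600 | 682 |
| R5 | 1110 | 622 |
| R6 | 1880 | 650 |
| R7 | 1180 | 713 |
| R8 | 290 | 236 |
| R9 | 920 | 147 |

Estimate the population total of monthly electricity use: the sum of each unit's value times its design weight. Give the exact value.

5729370

Weighted total = 1440×356 + 2070×86 + 1810×547 + 1600×682 + 1110×622 + 1880×650 + 1180×713 + 290×236 + 920×147
  = 5729370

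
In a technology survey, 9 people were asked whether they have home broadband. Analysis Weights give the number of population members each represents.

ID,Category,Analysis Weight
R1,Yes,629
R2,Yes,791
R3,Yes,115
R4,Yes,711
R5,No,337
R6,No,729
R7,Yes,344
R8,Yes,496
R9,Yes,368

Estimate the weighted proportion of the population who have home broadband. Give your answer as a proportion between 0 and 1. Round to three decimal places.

0.764

Sum of weights for 'Yes' = 629 + 791 + 115 + 711 + 344 + 496 + 368 = 3454
Total weight = 629 + 791 + 115 + 711 + 337 + 729 + 344 + 496 + 368 = 4520
Weighted proportion = 3454 / 4520 = 0.76415929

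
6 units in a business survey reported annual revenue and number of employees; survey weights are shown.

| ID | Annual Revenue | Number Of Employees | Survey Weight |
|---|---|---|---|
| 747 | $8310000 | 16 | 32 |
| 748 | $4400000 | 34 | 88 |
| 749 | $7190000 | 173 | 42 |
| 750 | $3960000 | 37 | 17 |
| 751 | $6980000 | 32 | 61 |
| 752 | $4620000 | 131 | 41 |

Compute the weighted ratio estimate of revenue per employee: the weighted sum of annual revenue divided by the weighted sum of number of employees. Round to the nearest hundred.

Σ wᵢ·y = 8310000×32 + 4400000×88 + 7190000×42 + 3960000×17 + 6980000×61 + 4620000×41
  = 265920000 + 387200000 + 301980000 + 67320000 + 425780000 + 189420000 = 1637620000
Σ wᵢ·x = 16×32 + 34×88 + 173×42 + 37×17 + 32×61 + 131×41
  = 512 + 2992 + 7266 + 629 + 1952 + 5371 = 18722
Ratio = 1637620000 / 18722 = 87470.356

87500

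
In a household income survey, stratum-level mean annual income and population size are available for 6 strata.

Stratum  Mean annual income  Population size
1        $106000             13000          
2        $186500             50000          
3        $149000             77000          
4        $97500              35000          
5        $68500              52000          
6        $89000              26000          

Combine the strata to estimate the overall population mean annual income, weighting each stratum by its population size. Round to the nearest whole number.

Σ Nₕ·x̄ₕ = 106000×13000 + 186500×50000 + 149000×77000 + 97500×35000 + 68500×52000 + 89000×26000
  = 1378000000 + 9325000000 + 11473000000 + 3412500000 + 3562000000 + 2314000000 = 31464500000
Σ Nₕ = 13000 + 50000 + 77000 + 35000 + 52000 + 26000 = 253000
Overall mean = 31464500000 / 253000 = 124365.61

124366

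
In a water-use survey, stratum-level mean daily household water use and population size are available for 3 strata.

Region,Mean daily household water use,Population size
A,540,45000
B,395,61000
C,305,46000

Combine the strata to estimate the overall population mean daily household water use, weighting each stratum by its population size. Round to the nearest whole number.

411

Σ Nₕ·x̄ₕ = 62425000
Σ Nₕ = 45000 + 61000 + 46000 = 152000
Overall mean = 62425000 / 152000 = 410.69079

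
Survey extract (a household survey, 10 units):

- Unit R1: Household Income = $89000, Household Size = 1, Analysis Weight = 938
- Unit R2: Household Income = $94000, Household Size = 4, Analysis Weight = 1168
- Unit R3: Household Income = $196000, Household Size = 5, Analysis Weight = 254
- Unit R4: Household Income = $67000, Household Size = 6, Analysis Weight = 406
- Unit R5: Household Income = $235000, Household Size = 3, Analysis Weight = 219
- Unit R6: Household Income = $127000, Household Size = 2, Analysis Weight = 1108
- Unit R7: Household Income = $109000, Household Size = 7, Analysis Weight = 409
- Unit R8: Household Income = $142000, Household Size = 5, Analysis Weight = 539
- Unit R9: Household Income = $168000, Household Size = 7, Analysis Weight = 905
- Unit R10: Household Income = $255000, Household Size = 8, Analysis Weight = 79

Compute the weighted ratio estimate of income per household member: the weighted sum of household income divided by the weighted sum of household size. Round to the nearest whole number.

30580

Σ wᵢ·y = 89000×938 + 94000×1168 + 196000×254 + 67000×406 + 235000×219 + 127000×1108 + 109000×409 + 142000×539 + 168000×905 + 255000×79
  = 83482000 + 109792000 + 49784000 + 27202000 + 51465000 + 140716000 + 44581000 + 76538000 + 152040000 + 20145000 = 755745000
Σ wᵢ·x = 1×938 + 4×1168 + 5×254 + 6×406 + 3×219 + 2×1108 + 7×409 + 5×539 + 7×905 + 8×79
  = 938 + 4672 + 1270 + 2436 + 657 + 2216 + 2863 + 2695 + 6335 + 632 = 24714
Ratio = 755745000 / 24714 = 30579.631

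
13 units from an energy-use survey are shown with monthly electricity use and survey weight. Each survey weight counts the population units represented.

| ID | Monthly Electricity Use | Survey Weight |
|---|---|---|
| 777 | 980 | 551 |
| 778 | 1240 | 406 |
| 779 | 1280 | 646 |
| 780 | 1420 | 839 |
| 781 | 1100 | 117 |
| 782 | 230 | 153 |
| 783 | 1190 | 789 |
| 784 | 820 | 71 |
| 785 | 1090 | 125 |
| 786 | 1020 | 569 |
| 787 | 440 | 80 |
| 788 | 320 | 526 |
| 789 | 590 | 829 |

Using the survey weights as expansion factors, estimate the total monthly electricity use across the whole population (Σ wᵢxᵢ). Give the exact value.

Weighted total = 5631960

5631960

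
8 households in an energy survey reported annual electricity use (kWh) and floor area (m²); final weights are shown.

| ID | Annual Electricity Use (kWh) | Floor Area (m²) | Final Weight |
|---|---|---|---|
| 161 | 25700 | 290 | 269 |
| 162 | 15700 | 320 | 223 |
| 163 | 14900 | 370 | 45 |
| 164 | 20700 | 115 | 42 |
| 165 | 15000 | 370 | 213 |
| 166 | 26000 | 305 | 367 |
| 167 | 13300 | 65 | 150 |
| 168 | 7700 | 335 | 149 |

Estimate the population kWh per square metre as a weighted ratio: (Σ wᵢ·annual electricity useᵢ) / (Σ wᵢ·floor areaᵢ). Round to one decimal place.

Σ wᵢ·y = 25700×269 + 15700×223 + 14900×45 + 20700×42 + 15000×213 + 26000×367 + 13300×150 + 7700×149
  = 6913300 + 3501100 + 670500 + 869400 + 3195000 + 9542000 + 1995000 + 1147300 = 27833600
Σ wᵢ·x = 290×269 + 320×223 + 370×45 + 115×42 + 370×213 + 305×367 + 65×150 + 335×149
  = 78010 + 71360 + 16650 + 4830 + 78810 + 111935 + 9750 + 49915 = 421260
Ratio = 27833600 / 421260 = 66.072259

66.1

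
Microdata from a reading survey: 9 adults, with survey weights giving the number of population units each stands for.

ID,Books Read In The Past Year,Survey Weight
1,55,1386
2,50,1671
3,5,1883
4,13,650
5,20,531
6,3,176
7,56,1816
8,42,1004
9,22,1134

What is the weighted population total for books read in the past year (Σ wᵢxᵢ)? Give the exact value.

Weighted total = 55×1386 + 50×1671 + 5×1883 + 13×650 + 20×531 + 3×176 + 56×1816 + 42×1004 + 22×1134
  = 357605

357605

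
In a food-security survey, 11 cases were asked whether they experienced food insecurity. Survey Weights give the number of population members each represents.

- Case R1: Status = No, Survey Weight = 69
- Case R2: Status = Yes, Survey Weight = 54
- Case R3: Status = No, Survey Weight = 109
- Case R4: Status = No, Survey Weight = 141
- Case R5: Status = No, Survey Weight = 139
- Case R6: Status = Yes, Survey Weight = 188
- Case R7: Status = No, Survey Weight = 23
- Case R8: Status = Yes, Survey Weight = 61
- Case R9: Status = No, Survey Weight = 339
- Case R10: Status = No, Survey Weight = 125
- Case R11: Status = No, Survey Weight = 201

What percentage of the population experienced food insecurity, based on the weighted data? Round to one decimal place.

20.9

Sum of weights for 'Yes' = 54 + 188 + 61 = 303
Total weight = 69 + 54 + 109 + 141 + 139 + 188 + 23 + 61 + 339 + 125 + 201 = 1449
Weighted proportion = 303 / 1449 = 0.20910973 → 20.910973%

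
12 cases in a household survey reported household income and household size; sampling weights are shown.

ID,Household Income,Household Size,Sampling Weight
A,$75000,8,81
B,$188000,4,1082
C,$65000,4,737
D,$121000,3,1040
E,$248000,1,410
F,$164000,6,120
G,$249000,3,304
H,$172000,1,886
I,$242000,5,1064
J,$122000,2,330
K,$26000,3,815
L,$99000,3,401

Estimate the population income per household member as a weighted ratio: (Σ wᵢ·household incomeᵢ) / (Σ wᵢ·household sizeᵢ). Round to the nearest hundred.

Σ wᵢ·y = 75000×81 + 188000×1082 + 65000×737 + 121000×1040 + 248000×410 + 164000×120 + 249000×304 + 172000×886 + 242000×1064 + 122000×330 + 26000×815 + 99000×401
  = 6075000 + 203416000 + 47905000 + 125840000 + 101680000 + 19680000 + 75696000 + 152392000 + 257488000 + 40260000 + 21190000 + 39699000 = 1091321000
Σ wᵢ·x = 8×81 + 4×1082 + 4×737 + 3×1040 + 1×410 + 6×120 + 3×304 + 1×886 + 5×1064 + 2×330 + 3×815 + 3×401
  = 648 + 4328 + 2948 + 3120 + 410 + 720 + 912 + 886 + 5320 + 660 + 2445 + 1203 = 23600
Ratio = 1091321000 / 23600 = 46242.415

46200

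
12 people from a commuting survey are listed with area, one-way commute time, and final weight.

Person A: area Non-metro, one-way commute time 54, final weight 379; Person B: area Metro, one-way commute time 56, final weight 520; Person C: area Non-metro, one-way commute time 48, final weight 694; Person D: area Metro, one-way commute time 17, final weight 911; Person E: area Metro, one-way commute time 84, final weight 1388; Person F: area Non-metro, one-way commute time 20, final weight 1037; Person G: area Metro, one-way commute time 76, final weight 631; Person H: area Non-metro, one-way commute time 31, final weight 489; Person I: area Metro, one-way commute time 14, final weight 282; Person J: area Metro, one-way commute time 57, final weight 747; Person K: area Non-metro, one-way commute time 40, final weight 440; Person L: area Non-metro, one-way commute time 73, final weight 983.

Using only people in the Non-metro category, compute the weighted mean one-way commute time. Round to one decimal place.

Non-metro rows: A, C, F, H, K, L
Weighted sum = 54×379 + 48×694 + 20×1037 + 31×489 + 40×440 + 73×983
  = 179036
Sum of weights = 4022
Weighted mean = 179036 / 4022 = 44.514172

44.5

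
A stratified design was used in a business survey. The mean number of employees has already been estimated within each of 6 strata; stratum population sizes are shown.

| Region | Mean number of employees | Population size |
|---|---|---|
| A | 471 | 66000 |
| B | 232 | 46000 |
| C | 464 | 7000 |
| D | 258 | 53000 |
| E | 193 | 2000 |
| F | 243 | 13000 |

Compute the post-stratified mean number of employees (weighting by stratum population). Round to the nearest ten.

Σ Nₕ·x̄ₕ = 471×66000 + 232×46000 + 464×7000 + 258×53000 + 193×2000 + 243×13000
  = 31086000 + 10672000 + 3248000 + 13674000 + 386000 + 3159000 = 62225000
Σ Nₕ = 66000 + 46000 + 7000 + 53000 + 2000 + 13000 = 187000
Overall mean = 62225000 / 187000 = 332.75401

330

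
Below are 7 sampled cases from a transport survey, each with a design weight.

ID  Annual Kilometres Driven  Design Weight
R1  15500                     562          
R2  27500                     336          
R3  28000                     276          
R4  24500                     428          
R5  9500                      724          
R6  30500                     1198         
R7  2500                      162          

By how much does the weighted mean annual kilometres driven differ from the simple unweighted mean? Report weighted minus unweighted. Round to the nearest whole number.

1986

Unweighted sum = 15500 + 27500 + 28000 + 24500 + 9500 + 30500 + 2500 = 138000
Unweighted mean = 138000 / 7 = 19714.286
Weighted sum = 15500×562 + 27500×336 + 28000×276 + 24500×428 + 9500×724 + 30500×1198 + 2500×162
  = 8711000 + 9240000 + 7728000 + 10486000 + 6878000 + 36539000 + 405000 = 79987000
Sum of weights = 562 + 336 + 276 + 428 + 724 + 1198 + 162 = 3686
Weighted mean = 79987000 / 3686 = 21700.217
Difference (weighted minus unweighted) = 1985.9313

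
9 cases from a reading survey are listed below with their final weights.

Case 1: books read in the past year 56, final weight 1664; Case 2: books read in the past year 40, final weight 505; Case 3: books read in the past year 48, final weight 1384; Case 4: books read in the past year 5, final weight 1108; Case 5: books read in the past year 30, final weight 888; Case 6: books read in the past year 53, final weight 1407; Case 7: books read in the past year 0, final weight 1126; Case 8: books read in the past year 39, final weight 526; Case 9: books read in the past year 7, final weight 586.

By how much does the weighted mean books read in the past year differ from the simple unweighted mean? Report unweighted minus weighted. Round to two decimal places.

Unweighted sum = 56 + 40 + 48 + 5 + 30 + 53 + 0 + 39 + 7 = 278
Unweighted mean = 278 / 9 = 30.888889
Weighted sum = 56×1664 + 40×505 + 48×1384 + 5×1108 + 30×888 + 53×1407 + 0×1126 + 39×526 + 7×586
  = 311183
Sum of weights = 1664 + 505 + 1384 + 1108 + 888 + 1407 + 1126 + 526 + 586 = 9194
Weighted mean = 311183 / 9194 = 33.846313
Difference (unweighted minus weighted) = -2.9574239

-2.96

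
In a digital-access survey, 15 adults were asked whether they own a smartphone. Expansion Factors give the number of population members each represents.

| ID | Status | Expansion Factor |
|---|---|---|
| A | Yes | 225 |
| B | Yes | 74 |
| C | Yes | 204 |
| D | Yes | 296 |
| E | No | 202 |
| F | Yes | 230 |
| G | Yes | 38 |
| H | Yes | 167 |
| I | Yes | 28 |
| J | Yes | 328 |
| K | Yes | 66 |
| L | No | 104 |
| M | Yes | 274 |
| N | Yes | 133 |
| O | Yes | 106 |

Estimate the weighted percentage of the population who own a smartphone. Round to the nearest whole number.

Sum of weights for 'Yes' = 225 + 74 + 204 + 296 + 230 + 38 + 167 + 28 + 328 + 66 + 274 + 133 + 106 = 2169
Total weight = 2475
Weighted proportion = 2169 / 2475 = 0.87636364 → 87.636364%

88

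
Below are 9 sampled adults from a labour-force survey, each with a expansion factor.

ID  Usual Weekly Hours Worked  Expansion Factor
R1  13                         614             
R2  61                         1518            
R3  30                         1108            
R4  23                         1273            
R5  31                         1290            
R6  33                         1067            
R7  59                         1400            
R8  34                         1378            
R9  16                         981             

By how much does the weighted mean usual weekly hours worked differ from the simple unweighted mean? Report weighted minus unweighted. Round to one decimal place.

Unweighted sum = 13 + 61 + 30 + 23 + 31 + 33 + 59 + 34 + 16 = 300
Unweighted mean = 300 / 9 = 33.333333
Weighted sum = 383448
Sum of weights = 614 + 1518 + 1108 + 1273 + 1290 + 1067 + 1400 + 1378 + 981 = 10629
Weighted mean = 383448 / 10629 = 36.075642
Difference (weighted minus unweighted) = 2.7423088

2.7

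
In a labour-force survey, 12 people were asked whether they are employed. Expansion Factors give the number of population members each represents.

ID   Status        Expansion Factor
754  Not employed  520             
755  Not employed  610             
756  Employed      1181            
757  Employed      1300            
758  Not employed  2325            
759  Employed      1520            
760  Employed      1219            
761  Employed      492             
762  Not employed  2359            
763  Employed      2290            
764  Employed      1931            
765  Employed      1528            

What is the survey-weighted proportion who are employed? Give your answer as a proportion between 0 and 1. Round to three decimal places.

Sum of weights for 'Employed' = 1181 + 1300 + 1520 + 1219 + 492 + 2290 + 1931 + 1528 = 11461
Total weight = 17275
Weighted proportion = 11461 / 17275 = 0.66344428

0.663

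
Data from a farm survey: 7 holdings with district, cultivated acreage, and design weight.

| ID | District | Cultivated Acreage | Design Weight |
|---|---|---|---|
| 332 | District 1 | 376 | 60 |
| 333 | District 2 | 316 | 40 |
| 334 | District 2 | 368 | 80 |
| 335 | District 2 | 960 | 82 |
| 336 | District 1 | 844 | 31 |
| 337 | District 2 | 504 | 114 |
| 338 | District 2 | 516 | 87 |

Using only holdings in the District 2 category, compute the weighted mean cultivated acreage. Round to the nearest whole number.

District 2 rows: 333, 334, 335, 337, 338
Weighted sum = 316×40 + 368×80 + 960×82 + 504×114 + 516×87
  = 12640 + 29440 + 78720 + 57456 + 44892 = 223148
Sum of weights = 40 + 80 + 82 + 114 + 87 = 403
Weighted mean = 223148 / 403 = 553.71712

554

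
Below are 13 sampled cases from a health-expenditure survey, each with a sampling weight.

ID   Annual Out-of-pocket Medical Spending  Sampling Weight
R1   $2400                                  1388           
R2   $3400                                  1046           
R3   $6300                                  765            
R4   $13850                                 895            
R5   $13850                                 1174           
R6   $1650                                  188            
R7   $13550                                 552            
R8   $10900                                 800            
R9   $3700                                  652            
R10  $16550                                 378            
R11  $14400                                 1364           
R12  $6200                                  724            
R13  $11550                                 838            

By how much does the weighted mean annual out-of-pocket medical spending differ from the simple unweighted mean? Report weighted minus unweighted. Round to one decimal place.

Unweighted sum = 118300
Unweighted mean = 118300 / 13 = 9100
Weighted sum = 99350150
Sum of weights = 10764
Weighted mean = 99350150 / 10764 = 9229.8541
Difference (weighted minus unweighted) = 129.85414

129.9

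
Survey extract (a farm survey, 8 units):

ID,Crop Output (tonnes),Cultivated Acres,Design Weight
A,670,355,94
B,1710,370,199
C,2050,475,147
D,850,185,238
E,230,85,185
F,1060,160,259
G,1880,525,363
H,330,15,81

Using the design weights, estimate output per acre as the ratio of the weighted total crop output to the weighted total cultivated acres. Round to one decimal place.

4.1

Σ wᵢ·y = 670×94 + 1710×199 + 2050×147 + 850×238 + 230×185 + 1060×259 + 1880×363 + 330×81
  = 1933180
Σ wᵢ·x = 355×94 + 370×199 + 475×147 + 185×238 + 85×185 + 160×259 + 525×363 + 15×81
  = 33370 + 73630 + 69825 + 44030 + 15725 + 41440 + 190575 + 1215 = 469810
Ratio = 1933180 / 469810 = 4.1148124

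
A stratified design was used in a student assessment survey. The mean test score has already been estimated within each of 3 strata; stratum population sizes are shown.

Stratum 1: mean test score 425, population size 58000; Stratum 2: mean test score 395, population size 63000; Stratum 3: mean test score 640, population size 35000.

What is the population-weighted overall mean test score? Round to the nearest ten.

460

Σ Nₕ·x̄ₕ = 425×58000 + 395×63000 + 640×35000
  = 71935000
Σ Nₕ = 58000 + 63000 + 35000 = 156000
Overall mean = 71935000 / 156000 = 461.12179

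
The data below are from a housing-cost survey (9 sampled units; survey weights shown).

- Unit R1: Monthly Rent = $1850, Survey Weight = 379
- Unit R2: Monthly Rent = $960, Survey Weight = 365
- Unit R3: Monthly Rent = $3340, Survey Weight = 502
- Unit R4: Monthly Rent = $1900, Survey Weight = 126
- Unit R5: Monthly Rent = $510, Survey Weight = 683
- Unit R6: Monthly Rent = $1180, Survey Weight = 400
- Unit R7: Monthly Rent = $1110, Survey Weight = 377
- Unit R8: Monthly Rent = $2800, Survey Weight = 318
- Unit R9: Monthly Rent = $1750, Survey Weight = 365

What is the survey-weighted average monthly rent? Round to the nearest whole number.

1632

Weighted sum = 1850×379 + 960×365 + 3340×502 + 1900×126 + 510×683 + 1180×400 + 1110×377 + 2800×318 + 1750×365
  = 701150 + 350400 + 1676680 + 239400 + 348330 + 472000 + 418470 + 890400 + 638750 = 5735580
Sum of weights = 3515
Weighted mean = 5735580 / 3515 = 1631.744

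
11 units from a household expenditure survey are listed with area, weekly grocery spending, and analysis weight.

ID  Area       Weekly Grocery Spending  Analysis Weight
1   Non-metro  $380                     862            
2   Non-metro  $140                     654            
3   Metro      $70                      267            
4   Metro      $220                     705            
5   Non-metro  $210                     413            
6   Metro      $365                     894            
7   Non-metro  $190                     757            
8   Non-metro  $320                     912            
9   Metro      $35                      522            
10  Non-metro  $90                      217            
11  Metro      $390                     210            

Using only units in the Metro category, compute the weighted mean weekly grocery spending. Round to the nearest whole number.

Metro rows: 3, 4, 6, 9, 11
Weighted sum = 70×267 + 220×705 + 365×894 + 35×522 + 390×210
  = 600270
Sum of weights = 2598
Weighted mean = 600270 / 2598 = 231.05081

231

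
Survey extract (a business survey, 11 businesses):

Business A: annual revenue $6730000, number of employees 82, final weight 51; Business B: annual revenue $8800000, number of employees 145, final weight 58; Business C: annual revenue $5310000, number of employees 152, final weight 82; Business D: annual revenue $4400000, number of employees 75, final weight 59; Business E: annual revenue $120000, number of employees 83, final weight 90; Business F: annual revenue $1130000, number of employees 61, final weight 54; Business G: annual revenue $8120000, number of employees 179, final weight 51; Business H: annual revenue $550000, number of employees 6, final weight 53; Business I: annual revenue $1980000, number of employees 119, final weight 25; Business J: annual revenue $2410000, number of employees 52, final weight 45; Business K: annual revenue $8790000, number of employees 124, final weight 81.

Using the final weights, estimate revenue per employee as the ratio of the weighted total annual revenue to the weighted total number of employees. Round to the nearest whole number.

Σ wᵢ·y = 6730000×51 + 8800000×58 + 5310000×82 + 4400000×59 + 120000×90 + 1130000×54 + 8120000×51 + 550000×53 + 1980000×25 + 2410000×45 + 8790000×81
  = 343230000 + 510400000 + 435420000 + 259600000 + 10800000 + 61020000 + 414120000 + 29150000 + 49500000 + 108450000 + 711990000 = 2933680000
Σ wᵢ·x = 82×51 + 145×58 + 152×82 + 75×59 + 83×90 + 61×54 + 179×51 + 6×53 + 119×25 + 52×45 + 124×81
  = 65051
Ratio = 2933680000 / 65051 = 45098.154

45098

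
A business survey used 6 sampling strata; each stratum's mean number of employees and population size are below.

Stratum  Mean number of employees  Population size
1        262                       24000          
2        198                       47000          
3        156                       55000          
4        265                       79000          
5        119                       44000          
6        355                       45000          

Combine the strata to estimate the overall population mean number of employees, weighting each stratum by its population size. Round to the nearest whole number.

226

Σ Nₕ·x̄ₕ = 66320000
Σ Nₕ = 24000 + 47000 + 55000 + 79000 + 44000 + 45000 = 294000
Overall mean = 66320000 / 294000 = 225.57823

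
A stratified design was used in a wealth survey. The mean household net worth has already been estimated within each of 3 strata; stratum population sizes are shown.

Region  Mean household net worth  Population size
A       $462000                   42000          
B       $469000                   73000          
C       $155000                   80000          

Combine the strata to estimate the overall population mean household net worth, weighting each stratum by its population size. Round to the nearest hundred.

338700

Σ Nₕ·x̄ₕ = 66041000000
Σ Nₕ = 42000 + 73000 + 80000 = 195000
Overall mean = 66041000000 / 195000 = 338671.79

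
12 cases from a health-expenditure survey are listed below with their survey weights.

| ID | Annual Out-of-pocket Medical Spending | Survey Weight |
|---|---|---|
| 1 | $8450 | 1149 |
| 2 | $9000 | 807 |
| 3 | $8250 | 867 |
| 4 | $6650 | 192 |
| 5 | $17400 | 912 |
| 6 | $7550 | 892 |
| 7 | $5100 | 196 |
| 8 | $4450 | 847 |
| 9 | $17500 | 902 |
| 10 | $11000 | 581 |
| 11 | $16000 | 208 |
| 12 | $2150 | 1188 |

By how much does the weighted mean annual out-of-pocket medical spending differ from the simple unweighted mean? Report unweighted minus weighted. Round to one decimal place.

Unweighted sum = 8450 + 9000 + 8250 + 6650 + 17400 + 7550 + 5100 + 4450 + 17500 + 11000 + 16000 + 2150 = 113500
Unweighted mean = 113500 / 12 = 9458.3333
Weighted sum = 8450×1149 + 9000×807 + 8250×867 + 6650×192 + 17400×912 + 7550×892 + 5100×196 + 4450×847 + 17500×902 + 11000×581 + 16000×208 + 2150×1188
  = 9709050 + 7263000 + 7152750 + 1276800 + 15868800 + 6734600 + 999600 + 3769150 + 15785000 + 6391000 + 3328000 + 2554200 = 80831950
Sum of weights = 1149 + 807 + 867 + 192 + 912 + 892 + 196 + 847 + 902 + 581 + 208 + 1188 = 8741
Weighted mean = 80831950 / 8741 = 9247.4488
Difference (unweighted minus weighted) = 210.88453

210.9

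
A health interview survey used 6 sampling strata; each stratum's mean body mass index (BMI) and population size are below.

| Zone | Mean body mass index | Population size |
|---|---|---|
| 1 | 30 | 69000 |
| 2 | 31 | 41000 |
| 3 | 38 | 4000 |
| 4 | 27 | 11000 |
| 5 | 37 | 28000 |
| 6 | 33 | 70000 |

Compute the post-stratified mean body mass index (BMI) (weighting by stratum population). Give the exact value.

32

Σ Nₕ·x̄ₕ = 30×69000 + 31×41000 + 38×4000 + 27×11000 + 37×28000 + 33×70000
  = 7136000
Σ Nₕ = 69000 + 41000 + 4000 + 11000 + 28000 + 70000 = 223000
Overall mean = 7136000 / 223000 = 32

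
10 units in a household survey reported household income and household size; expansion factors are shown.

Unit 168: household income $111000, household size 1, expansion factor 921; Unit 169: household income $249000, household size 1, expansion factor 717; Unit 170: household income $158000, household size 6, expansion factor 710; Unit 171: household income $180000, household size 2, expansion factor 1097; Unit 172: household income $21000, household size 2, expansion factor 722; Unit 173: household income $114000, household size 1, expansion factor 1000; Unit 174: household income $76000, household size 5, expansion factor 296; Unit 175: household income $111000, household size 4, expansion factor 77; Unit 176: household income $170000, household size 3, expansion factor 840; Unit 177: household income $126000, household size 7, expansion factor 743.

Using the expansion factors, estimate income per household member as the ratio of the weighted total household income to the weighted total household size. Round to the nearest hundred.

Σ wᵢ·y = 111000×921 + 249000×717 + 158000×710 + 180000×1097 + 21000×722 + 114000×1000 + 76000×296 + 111000×77 + 170000×840 + 126000×743
  = 102231000 + 178533000 + 112180000 + 197460000 + 15162000 + 114000000 + 22496000 + 8547000 + 142800000 + 93618000 = 987027000
Σ wᵢ·x = 1×921 + 1×717 + 6×710 + 2×1097 + 2×722 + 1×1000 + 5×296 + 4×77 + 3×840 + 7×743
  = 921 + 717 + 4260 + 2194 + 1444 + 1000 + 1480 + 308 + 2520 + 5201 = 20045
Ratio = 987027000 / 20045 = 49240.559

49200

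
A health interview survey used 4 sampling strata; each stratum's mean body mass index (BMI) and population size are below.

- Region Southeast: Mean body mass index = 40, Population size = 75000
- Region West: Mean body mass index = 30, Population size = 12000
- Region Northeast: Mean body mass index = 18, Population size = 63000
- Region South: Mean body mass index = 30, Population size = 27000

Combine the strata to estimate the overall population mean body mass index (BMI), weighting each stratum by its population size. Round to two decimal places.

29.97

Σ Nₕ·x̄ₕ = 40×75000 + 30×12000 + 18×63000 + 30×27000
  = 3000000 + 360000 + 1134000 + 810000 = 5304000
Σ Nₕ = 177000
Overall mean = 5304000 / 177000 = 29.966102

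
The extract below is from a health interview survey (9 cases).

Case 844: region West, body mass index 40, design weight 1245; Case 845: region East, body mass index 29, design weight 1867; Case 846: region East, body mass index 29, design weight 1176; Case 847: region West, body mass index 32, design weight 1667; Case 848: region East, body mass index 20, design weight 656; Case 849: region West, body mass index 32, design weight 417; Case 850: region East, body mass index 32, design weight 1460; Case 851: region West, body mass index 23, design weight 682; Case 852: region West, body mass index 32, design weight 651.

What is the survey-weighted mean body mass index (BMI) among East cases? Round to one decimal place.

East rows: 845, 846, 848, 850
Weighted sum = 29×1867 + 29×1176 + 20×656 + 32×1460
  = 54143 + 34104 + 13120 + 46720 = 148087
Sum of weights = 1867 + 1176 + 656 + 1460 = 5159
Weighted mean = 148087 / 5159 = 28.704594

28.7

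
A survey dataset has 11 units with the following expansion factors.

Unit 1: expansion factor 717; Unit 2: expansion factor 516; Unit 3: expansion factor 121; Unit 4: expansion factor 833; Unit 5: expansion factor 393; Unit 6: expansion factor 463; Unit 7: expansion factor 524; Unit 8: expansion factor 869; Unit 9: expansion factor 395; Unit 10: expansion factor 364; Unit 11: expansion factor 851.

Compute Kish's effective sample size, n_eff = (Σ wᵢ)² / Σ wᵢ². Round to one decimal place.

Σ wᵢ = 6046
Σ wᵢ² = 3900152
n_eff = 6046² / 3900152 = 36554116 / 3900152 = 9.372485

9.4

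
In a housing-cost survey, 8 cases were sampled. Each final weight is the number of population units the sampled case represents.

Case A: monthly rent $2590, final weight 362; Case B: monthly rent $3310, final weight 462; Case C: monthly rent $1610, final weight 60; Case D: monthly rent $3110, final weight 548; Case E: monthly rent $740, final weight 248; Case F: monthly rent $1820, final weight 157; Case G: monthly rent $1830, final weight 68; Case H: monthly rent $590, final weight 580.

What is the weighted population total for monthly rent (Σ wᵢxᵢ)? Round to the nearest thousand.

5204000

Weighted total = 2590×362 + 3310×462 + 1610×60 + 3110×548 + 740×248 + 1820×157 + 1830×68 + 590×580
  = 937580 + 1529220 + 96600 + 1704280 + 183520 + 285740 + 124440 + 342200 = 5203580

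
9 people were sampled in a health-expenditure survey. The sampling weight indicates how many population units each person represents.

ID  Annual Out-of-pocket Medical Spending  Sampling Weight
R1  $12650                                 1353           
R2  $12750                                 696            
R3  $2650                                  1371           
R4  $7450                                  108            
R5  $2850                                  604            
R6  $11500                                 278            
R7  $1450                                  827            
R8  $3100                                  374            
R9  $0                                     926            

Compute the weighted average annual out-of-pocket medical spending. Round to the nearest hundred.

Weighted sum = 12650×1353 + 12750×696 + 2650×1371 + 7450×108 + 2850×604 + 11500×278 + 1450×827 + 3100×374 + 0×926
  = 17115450 + 8874000 + 3633150 + 804600 + 1721400 + 3197000 + 1199150 + 1159400 + 0 = 37704150
Sum of weights = 1353 + 696 + 1371 + 108 + 604 + 278 + 827 + 374 + 926 = 6537
Weighted mean = 37704150 / 6537 = 5767.8063

5800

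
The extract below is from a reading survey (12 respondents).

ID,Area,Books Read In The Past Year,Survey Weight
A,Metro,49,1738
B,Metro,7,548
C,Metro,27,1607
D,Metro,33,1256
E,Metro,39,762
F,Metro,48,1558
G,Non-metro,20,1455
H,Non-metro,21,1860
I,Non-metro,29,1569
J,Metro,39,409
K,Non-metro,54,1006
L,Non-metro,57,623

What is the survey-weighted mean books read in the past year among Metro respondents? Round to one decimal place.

37.4

Metro rows: A, B, C, D, E, F, J
Weighted sum = 49×1738 + 7×548 + 27×1607 + 33×1256 + 39×762 + 48×1558 + 39×409
  = 85162 + 3836 + 43389 + 41448 + 29718 + 74784 + 15951 = 294288
Sum of weights = 1738 + 548 + 1607 + 1256 + 762 + 1558 + 409 = 7878
Weighted mean = 294288 / 7878 = 37.355674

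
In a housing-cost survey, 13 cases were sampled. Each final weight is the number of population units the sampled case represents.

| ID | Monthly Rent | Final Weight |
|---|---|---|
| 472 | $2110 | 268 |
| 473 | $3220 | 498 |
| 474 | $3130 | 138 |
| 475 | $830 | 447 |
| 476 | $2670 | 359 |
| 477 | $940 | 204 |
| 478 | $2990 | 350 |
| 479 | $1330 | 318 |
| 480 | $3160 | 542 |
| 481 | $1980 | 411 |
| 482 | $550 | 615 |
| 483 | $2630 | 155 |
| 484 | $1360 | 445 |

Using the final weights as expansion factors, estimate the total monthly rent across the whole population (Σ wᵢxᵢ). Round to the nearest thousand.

Weighted total = 9469320

9469000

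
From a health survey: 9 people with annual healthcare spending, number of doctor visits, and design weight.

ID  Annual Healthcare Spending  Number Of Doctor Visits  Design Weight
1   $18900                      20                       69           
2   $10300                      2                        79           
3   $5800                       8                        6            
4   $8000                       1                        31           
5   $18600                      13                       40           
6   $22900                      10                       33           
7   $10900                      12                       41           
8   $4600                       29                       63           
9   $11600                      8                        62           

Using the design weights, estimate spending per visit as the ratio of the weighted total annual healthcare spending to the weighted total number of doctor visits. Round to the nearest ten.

1010

Σ wᵢ·y = 18900×69 + 10300×79 + 5800×6 + 8000×31 + 18600×40 + 22900×33 + 10900×41 + 4600×63 + 11600×62
  = 1304100 + 813700 + 34800 + 248000 + 744000 + 755700 + 446900 + 289800 + 719200 = 5356200
Σ wᵢ·x = 20×69 + 2×79 + 8×6 + 1×31 + 13×40 + 10×33 + 12×41 + 29×63 + 8×62
  = 1380 + 158 + 48 + 31 + 520 + 330 + 492 + 1827 + 496 = 5282
Ratio = 5356200 / 5282 = 1014.0477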